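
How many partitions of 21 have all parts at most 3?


Using the generating function (1-x)^(-1)(1-x^2)^(-1)(1-x^3)^(-1),
the coefficient of x^21 counts these restricted partitions.
Result = 48

48


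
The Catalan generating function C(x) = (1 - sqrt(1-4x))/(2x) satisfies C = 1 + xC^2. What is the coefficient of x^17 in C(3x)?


Substituting x -> 3x scales the n-th coefficient by 3^n, so [x^17] C(3x) = 3^17 * C_17.
C_17 = C(2*17, 17)/(18) = 2333606220/18 = 129644790.
So 3^17 * 129644790 = 129140163 * 129644790 = 16742349312700770.

16742349312700770


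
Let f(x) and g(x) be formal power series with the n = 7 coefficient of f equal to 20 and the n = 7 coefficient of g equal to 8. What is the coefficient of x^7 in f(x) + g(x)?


Addition of formal power series is termwise.
The coefficient of x^7 in f + g = 20 + 8
= 28

28


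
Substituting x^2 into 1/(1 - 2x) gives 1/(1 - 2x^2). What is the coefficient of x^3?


Since 1/(1 - 2x^2) only has even powers of x,
the coefficient of x^3 (odd) is 0.

0


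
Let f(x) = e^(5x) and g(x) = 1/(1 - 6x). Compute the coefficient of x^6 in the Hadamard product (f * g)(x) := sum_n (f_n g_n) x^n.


Expanding: f_k = 5^k/k! (from e^(5x)) and g_k = 6^k (from 1/(1 - 6x)). So the Hadamard coefficient (f * g)_k = 5^k 6^k / k! = (30)^k / k!.
For k = 6: 30^6/6! = 729000000/720 = 1012500.

1012500


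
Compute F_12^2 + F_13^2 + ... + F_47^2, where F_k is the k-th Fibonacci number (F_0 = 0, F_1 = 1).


There is a standard identity sum_{k=0}^{N} F_k^2 = F_N * F_{N+1} (proved inductively from the telescoping relation F_k^2 = F_k F_{k+1} - F_{k-1} F_k). Then
sum_{k=12}^{47} F_k^2 = F_47 F_48 - F_11 F_12.
Computing: F_47 = 2971215073, F_48 = 4807526976, F_11 = 89, F_12 = 144.
Sum = 2971215073 * 4807526976 - 89 * 144 = 14284196614945296432.

14284196614945296432


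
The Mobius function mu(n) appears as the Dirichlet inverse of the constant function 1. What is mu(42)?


42 = 2 * 3 * 7 (all distinct primes).
mu(42) = (-1)^3 = -1

-1


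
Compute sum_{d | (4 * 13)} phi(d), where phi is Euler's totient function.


First, 4 * 13 = 52. One classical identity is sum_{d | n} phi(d) = n (each k in [1, n] has a unique gcd with n, and among the k's with gcd(k, n) = n/d there are phi(d) of them). So the sum equals 52. We also verify directly:
Divisors of 52: 1, 2, 4, 13, 26, 52.
phi values: 1, 1, 2, 12, 12, 24.
Sum = 52.

52


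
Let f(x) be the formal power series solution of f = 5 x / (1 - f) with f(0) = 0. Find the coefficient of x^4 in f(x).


Apply Lagrange inversion: f = 5 x * phi(f) with phi(t) = 1/(1 - t), so
[x^n] f = 5^n * (1/n) [t^(n-1)] phi(t)^n = 5^n * (1/n) [t^(n-1)] (1 - t)^(-n) = 5^n * (1/n) C(2n - 2, n - 1) = 5^n * C_{n-1}.
For n = 4: C_3 = C(6, 3) / 4 = 20/4 = 5.
With the 5^4 = 625 factor, the coefficient is 625 * 5 = 3125.

3125


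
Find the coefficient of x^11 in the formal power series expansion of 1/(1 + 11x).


Write 1/(1 + c x) = 1/(1 - (-c) x) and apply the geometric-series identity
1/(1 - y) = sum_{k>=0} y^k to get 1/(1 + c x) = sum_{k>=0} (-c)^k x^k.
So the coefficient of x^k is (-c)^k = (-1)^k * c^k.
Here c = 11 and k = 11:
(-11)^11 = -1 * 285311670611 = -285311670611

-285311670611


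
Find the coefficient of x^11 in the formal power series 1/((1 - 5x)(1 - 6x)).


By partial fractions or Cauchy convolution:
The coefficient equals sum_{k=0}^{11} 5^k * 6^(11-k).
= 1932641711

1932641711


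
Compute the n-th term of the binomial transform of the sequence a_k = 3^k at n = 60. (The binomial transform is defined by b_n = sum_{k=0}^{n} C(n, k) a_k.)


With a_k = 3^k, b_n = sum_{k=0}^{n} C(n, k) 3^k = (1 + 3)^n by the binomial theorem.
For n = 60: (1 + 3)^60 = 4^60 = 1329227995784915872903807060280344576.

1329227995784915872903807060280344576


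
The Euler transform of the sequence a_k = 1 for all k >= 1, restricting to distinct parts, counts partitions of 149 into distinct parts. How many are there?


Partitions of 149 into distinct parts can be computed via generating function.
Product (1+x)(1+x^2)(1+x^3)...
The coefficient of x^149 = 18108418

18108418


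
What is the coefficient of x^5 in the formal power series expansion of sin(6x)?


The Maclaurin series is sin(t) = sum_{k>=0} (-1)^k t^(2k+1) / (2k+1)!, so substituting t = 6x, only odd powers of x are nonzero, with coefficient of x^(2k+1) equal to (-1)^k 6^(2k+1) / (2k+1)!.
Write 5 = 2*2 + 1, giving the coefficient (-1)^2 * 6^5 / 5! = 7776/120 = 324/5.

324/5


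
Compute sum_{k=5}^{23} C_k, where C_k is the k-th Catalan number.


C_5 through C_23: 42, 132, 429, 1430, 4862, 16796, 58786, 208012, 742900, 2674440, 9694845, 35357670, 129644790, 477638700, 1767263190, 6564120420, 24466267020, 91482563640, 343059613650
Sum = 42 + 132 + 429 + 1430 + 4862 + 16796 + 58786 + 208012 + 742900 + 2674440 + 9694845 + 35357670 + 129644790 + 477638700 + 1767263190 + 6564120420 + 24466267020 + 91482563640 + 343059613650
= 467995871754

467995871754


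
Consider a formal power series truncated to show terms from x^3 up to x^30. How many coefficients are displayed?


From x^3 to x^30 inclusive, the count is 30 - 3 + 1 = 28.

28


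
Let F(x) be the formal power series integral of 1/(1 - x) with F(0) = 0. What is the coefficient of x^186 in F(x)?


1/(1 - x) = sum_{k>=0} x^k. Integrating termwise and using F(0) = 0 gives
F(x) = sum_{k>=0} x^(k+1) / (k+1) = sum_{m>=1} x^m / m = -ln(1 - x).
So the coefficient of x^186 is 1/186 = 1/186.

1/186


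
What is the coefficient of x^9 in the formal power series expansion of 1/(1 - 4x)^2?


The general identity 1/(1 - c x)^r = sum_{k>=0} c^k C(k + r - 1, r - 1) x^k follows by substituting y = c x into 1/(1 - y)^r = sum_{k>=0} C(k + r - 1, r - 1) y^k.
For c = 4, r = 2, k = 9:
4^9 * C(10, 1) = 262144 * 10 = 2621440.

2621440


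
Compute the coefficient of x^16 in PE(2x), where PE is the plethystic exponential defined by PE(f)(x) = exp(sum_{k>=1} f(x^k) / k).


With f(x) = 2x, the exponent is sum_{k>=1} 2 x^k / k = 2 * (-ln(1 - x)). Exponentiating:
PE(2x) = exp(-2 ln(1 - x)) = 1/(1 - x)^2.
By the negative binomial expansion, [x^n] 1/(1 - x)^2 = C(n + 1, 1).
For n = 16: C(17, 1) = 17.

17


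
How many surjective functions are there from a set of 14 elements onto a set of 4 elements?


By inclusion-exclusion on which target elements are missed, the number of surjections from an n-set onto a k-set is
surj(n, k) = sum_{j=0}^{k} (-1)^j C(k, j) (k - j)^n.
Equivalently surj(n, k) = k! * S(n, k), where S(n, k) is the Stirling number of the second kind.
For n = 14, k = 4:
S(14, 4) = 10391745, so
surj = 4! * 10391745 = 24 * 10391745 = 249401880.

249401880


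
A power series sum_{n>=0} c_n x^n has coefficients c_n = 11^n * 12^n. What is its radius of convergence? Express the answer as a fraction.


By the root test (Cauchy-Hadamard), the radius is R = 1 / limsup_n |c_n|^(1/n).
Here |c_n|^(1/n) = (11^n * 12^n)^(1/n) = 11 * 12 = 132 for all n.
So R = 1/132 = 1/132.

1/132


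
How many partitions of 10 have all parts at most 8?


Using the generating function (1-x)^(-1)(1-x^2)^(-1)...(1-x^8)^(-1),
the coefficient of x^10 counts these restricted partitions.
Result = 40

40


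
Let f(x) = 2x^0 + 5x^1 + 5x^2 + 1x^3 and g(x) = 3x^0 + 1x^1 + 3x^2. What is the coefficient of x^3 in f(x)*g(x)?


Cauchy product at x^3:
5*3 + 5*1 + 1*3
= 23

23


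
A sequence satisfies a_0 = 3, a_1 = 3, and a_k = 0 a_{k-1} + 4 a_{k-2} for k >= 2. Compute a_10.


The characteristic equation is t^2 - 0 t - 4 = 0, with roots r_1 = 2 and r_2 = -2 (so c_1 = r_1 + r_2, c_2 = -r_1 r_2 as required).
One can use the closed form a_n = A r_1^n + B r_2^n, but direct iteration is more reliable:
a_0 = 3, a_1 = 3, a_2 = 12, a_3 = 12, a_4 = 48, a_5 = 48, a_6 = 192, a_7 = 192, a_8 = 768, a_9 = 768, a_10 = 3072.
So a_10 = 3072.

3072


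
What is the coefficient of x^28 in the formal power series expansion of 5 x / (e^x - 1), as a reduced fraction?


The exponential generating function for Bernoulli numbers is
x / (e^x - 1) = sum_{k>=0} B_k x^k / k!.
So the coefficient of x^28 in 5 x / (e^x - 1) is 5 B_28 / 28!.
Computing: B_28 = -23749461029/870, 28! = 304888344611713860501504000000, giving
5 * -23749461029/870 / 304888344611713860501504000000 = -3392780147/7578653137491173103894528000000.

-3392780147/7578653137491173103894528000000


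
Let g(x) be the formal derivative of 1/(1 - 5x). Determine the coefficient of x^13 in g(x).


Differentiate termwise: d/dx sum_{k>=0} 5^k x^k = sum_{k>=1} k 5^k x^(k-1) = sum_{j>=0} (j+1) 5^(j+1) x^j.
Equivalently, d/dx [1/(1 - 5x)] = 5/(1 - 5x)^2.
For j = 13: 14 * 5^14 = 14 * 6103515625 = 85449218750.

85449218750


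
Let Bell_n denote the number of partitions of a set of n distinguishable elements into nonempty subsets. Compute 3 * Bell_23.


Bell_23 can be computed from the Bell triangle or from Dobinski's identity Bell_n = (1/e) * sum_{k>=0} k^n / k!.
Computing Bell_23 = 44152005855084346.
Then 3 * 44152005855084346 = 132456017565253038.

132456017565253038


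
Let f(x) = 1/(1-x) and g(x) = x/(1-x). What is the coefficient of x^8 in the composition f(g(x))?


First simplify the composition: f(g(x)) = 1/(1 - x/(1-x)) = (1-x)/((1-x) - x) = (1-x)/(1-2x).
Now extract the coefficient. Write (1-x)/(1-2x) = 1/(1-2x) - x/(1-2x).
The coefficient of x^n in 1/(1-2x) is 2^n, and in x/(1-2x) is 2^(n-1) (for n >= 1).
So the coefficient of x^8 is 2^8 - 2^7 = 256 - 128 = 128.

128


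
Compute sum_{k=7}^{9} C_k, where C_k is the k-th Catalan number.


C_7 through C_9: 429, 1430, 4862
Sum = 429 + 1430 + 4862
= 6721

6721


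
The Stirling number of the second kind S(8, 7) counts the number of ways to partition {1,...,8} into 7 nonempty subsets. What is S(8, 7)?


Using the explicit formula S(n,k) = (1/k!) sum_{j=0}^{k} (-1)^(k-j) C(k,j) j^n:
S(8, 7) = 28
Equivalently, S(n,k) is n! times the coefficient of x^n in the EGF (e^x - 1)^k / k!.

28


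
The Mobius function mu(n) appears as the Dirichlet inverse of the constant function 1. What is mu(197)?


197 = 197 (all distinct primes).
mu(197) = (-1)^1 = -1

-1


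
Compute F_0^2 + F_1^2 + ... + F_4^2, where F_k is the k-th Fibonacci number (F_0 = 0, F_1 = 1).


There is a standard identity sum_{k=0}^{N} F_k^2 = F_N * F_{N+1} (proved inductively from the telescoping relation F_k^2 = F_k F_{k+1} - F_{k-1} F_k). Then
sum_{k=0}^{4} F_k^2 = F_4 F_5 - F_0 F_0.
Computing: F_4 = 3, F_5 = 5.
Sum = 3 * 5 = 15.

15


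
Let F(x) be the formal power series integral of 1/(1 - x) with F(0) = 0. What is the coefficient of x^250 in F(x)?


1/(1 - x) = sum_{k>=0} x^k. Integrating termwise and using F(0) = 0 gives
F(x) = sum_{k>=0} x^(k+1) / (k+1) = sum_{m>=1} x^m / m = -ln(1 - x).
So the coefficient of x^250 is 1/250 = 1/250.

1/250


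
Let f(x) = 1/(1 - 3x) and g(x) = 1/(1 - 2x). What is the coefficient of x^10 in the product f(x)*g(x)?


The coefficient of x^n in f*g is the Cauchy product: sum_{k=0}^{n} a^k * b^(n-k).
With a=3, b=2, n=10:
sum_{k=0}^{10} 3^k * 2^(10-k)
= 175099

175099


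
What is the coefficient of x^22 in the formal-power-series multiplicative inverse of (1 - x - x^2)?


Let the inverse be f(x) = sum_{k>=0} a_k x^k. From f(x) * (1 - x - x^2) = 1 and matching coefficients:
 x^0: a_0 = 1.
 x^1: a_1 - a_0 = 0, so a_1 = 1.
 x^k (k >= 2): a_k - a_{k-1} - a_{k-2} = 0, i.e. a_k = a_{k-1} + a_{k-2}.
This is the Fibonacci-type recurrence shifted so that a_0 = a_1 = 1.
Iterating: a_0=1, a_1=1, a_2=2, a_3=3, a_4=5, a_5=8, a_6=13, a_7=21, a_8=34, a_9=55, ...
a_22 = 28657.

28657


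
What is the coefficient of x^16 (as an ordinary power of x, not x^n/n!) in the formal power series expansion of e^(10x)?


The exponential series is e^y = sum_{k>=0} y^k / k!. Substituting y = 10x gives
e^(10x) = sum_{k>=0} 10^k x^k / k!.
So the coefficient of x^n is a^n/n! with a = 10, n = 16:
10^16 / 16! = 10000000000000000/20922789888000 = 2441406250/5108103

2441406250/5108103


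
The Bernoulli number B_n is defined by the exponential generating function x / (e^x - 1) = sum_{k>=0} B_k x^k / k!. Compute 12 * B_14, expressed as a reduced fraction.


Bernoulli numbers can also be computed recursively via B_0 = 1 and sum_{j=0}^{m} C(m+1, j) B_j = 0 for m >= 1. Odd-index Bernoulli numbers vanish for k >= 3.
Computing B_14 = 7/6, so 12 * B_14 = 12 * 7/6 = 14.

14


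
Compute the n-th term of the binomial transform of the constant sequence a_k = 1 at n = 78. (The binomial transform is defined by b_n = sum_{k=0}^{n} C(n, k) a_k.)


With a_k = 1 for all k, b_n = sum_{k=0}^{n} C(n, k) = 2^n by the binomial theorem.
For n = 78: 2^78 = 302231454903657293676544.

302231454903657293676544


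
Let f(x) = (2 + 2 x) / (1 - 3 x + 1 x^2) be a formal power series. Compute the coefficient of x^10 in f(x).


Write f(x) = sum_{k>=0} a_k x^k. Multiplying both sides by 1 - 3 x + 1 x^2 gives
(1 - 3 x + 1 x^2) sum_{k>=0} a_k x^k = 2 + 2 x.
Matching coefficients:
 x^0: a_0 = 2
 x^1: a_1 - 3 a_0 = 2  =>  a_1 = 3*2 + 2 = 8
 x^k (k >= 2): a_k = 3 a_{k-1} - 1 a_{k-2}.
Iterating: a_2 = 22, a_3 = 58, a_4 = 152, a_5 = 398, a_6 = 1042, a_7 = 2728, a_8 = 7142, a_9 = 18698, a_10 = 48952.
So the coefficient of x^10 is 48952.

48952


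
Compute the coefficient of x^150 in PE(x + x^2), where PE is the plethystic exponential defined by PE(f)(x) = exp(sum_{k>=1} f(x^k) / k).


With f(x) = x + x^2, the exponent is sum_{k>=1} (x^k + x^(2k)) / k = -ln(1 - x) - ln(1 - x^2). Exponentiating:
PE(x + x^2) = 1 / ((1 - x)(1 - x^2)).
This is the generating function for partitions of n into parts of size 1 or 2. The number of 2's can be any j in 0..75, and the rest are 1's, so
[x^150] = floor(150/2) + 1 = 76.

76


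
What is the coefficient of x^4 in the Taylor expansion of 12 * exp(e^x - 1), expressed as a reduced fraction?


exp(e^x - 1) = sum_{k>=0} Bell_k x^k / k!, where Bell_k is the k-th Bell number.
So the coefficient of x^4 is 12 * Bell_4 / 4!.
Computing: Bell_4 = 15 and 4! = 24, giving
12 * 15/24 = 15/2.

15/2


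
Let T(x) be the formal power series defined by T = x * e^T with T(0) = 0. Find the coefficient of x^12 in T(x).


Apply the Lagrange inversion formula: if T = x * phi(T) with phi(t) = e^t, then
[x^n] T = (1/n) [t^(n-1)] phi(t)^n = (1/n) [t^(n-1)] e^(n t) = (1/n) * n^(n-1) / (n-1)! = n^(n-1) / n!.
When c = 1 this is the Cayley count of rooted labeled trees on n vertices, divided by n!.
For n = 12: 12^11 / 12! = 743008370688/479001600 = 2985984/1925.

2985984/1925


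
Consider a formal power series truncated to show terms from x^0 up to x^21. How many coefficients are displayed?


From x^0 to x^21 inclusive, the count is 21 - 0 + 1 = 22.

22


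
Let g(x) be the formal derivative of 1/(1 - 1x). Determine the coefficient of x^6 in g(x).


Differentiate termwise: d/dx sum_{k>=0} 1^k x^k = sum_{k>=1} k 1^k x^(k-1) = sum_{j>=0} (j+1) 1^(j+1) x^j.
Equivalently, d/dx [1/(1 - 1x)] = 1/(1 - 1x)^2.
For j = 6: 7 * 1^7 = 7 * 1 = 7.

7


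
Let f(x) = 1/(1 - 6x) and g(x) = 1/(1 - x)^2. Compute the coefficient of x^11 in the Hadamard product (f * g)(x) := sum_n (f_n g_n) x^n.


f has coefficients f_k = 6^k. For g = 1/(1 - x)^2 the coefficient is g_k = C(k + 1, 1) = k + 1. The Hadamard coefficient is (f * g)_k = 6^k * (k + 1).
For k = 11: 6^11 * 12 = 362797056 * 12 = 4353564672.

4353564672


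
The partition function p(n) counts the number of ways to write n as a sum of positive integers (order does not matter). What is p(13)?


Using the generating function prod_{k>=1} 1/(1-x^k), we compute p(13).
By dynamic programming over parts 1 through 13:
p(13) = 101

101


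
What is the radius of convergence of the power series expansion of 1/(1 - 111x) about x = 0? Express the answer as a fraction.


Expanding 1/(1 - 111x) = sum_{k>=0} 111^k x^k, the series converges when |111x| < 1, i.e., |x| < 1/111.
So the radius of convergence is 1/111 = 1/111.

1/111


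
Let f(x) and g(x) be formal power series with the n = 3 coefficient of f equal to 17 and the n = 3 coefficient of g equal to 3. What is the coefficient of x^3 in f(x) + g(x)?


Addition of formal power series is termwise.
The coefficient of x^3 in f + g = 17 + 3
= 20

20


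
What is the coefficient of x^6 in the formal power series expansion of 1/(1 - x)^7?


The expansion 1/(1 - x)^r = sum_{k>=0} C(k + r - 1, r - 1) x^k follows from the multiset / negative-binomial theorem (or from repeated differentiation of the geometric series).
For r = 7 and k = 6:
C(12, 6) = 479001600 / (720 * 720) = 924.

924


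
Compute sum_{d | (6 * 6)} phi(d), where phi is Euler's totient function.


First, 6 * 6 = 36. One classical identity is sum_{d | n} phi(d) = n (each k in [1, n] has a unique gcd with n, and among the k's with gcd(k, n) = n/d there are phi(d) of them). So the sum equals 36. We also verify directly:
Divisors of 36: 1, 2, 3, 4, 6, 9, 12, 18, 36.
phi values: 1, 1, 2, 2, 2, 6, 4, 6, 12.
Sum = 36.

36


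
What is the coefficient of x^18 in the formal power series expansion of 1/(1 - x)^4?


The negative binomial / multiset identity is
1/(1 - x)^r = sum_{k>=0} C(k + r - 1, r - 1) x^k.
Here r = 4 and k = 18, so the coefficient is
C(18 + 3, 3) = C(21, 3)
= 1330

1330


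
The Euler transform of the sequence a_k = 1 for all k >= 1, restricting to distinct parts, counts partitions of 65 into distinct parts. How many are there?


Partitions of 65 into distinct parts can be computed via generating function.
Product (1+x)(1+x^2)(1+x^3)...
The coefficient of x^65 = 18200

18200


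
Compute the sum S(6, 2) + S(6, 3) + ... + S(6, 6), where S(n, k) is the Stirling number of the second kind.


By definition, S(n, k) counts partitions of an n-set into exactly k nonempty blocks.
Computing row n = 6 for k = 2..6:
S(6, k): 31, 90, 65, 15, 1
Sum = 202.

202


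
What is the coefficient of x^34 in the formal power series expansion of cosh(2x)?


The Maclaurin series is cosh(t) = sum_{m>=0} t^(2m) / (2m)!, so substituting t = 2x, only even powers of x are nonzero, with coefficient of x^(2m) equal to 2^(2m) / (2m)!.
For x^34 the coefficient is 2^34/34! = 17179869184/295232799039604140847618609643520000000 = 4/68739242628124575327993046875.

4/68739242628124575327993046875


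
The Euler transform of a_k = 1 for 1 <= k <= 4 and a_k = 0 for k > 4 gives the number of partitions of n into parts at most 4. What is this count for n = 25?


Partitions of 25 into parts at most 4:
Using generating function (1-x)^(-1)(1-x^2)^(-1)...(1-x^4)^(-1),
the coefficient of x^25 = 185

185


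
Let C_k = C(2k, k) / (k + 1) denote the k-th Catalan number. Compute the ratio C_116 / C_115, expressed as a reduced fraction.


Using C_k = (2k)! / (k! (k+1)!), the ratio C_{k+1}/C_k simplifies to
C_{k+1}/C_k = [(2k+2)! / ((k+1)! (k+2)!)] * [k! (k+1)! / (2k)!]
 = (2k+2)(2k+1) / ((k+1)(k+2)) = 2(2k+1) / (k+2).
For k = 115: 2(2*115 + 1) / (115 + 2) = 462/117 = 154/39.

154/39


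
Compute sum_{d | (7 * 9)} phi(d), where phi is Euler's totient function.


First, 7 * 9 = 63. One classical identity is sum_{d | n} phi(d) = n (each k in [1, n] has a unique gcd with n, and among the k's with gcd(k, n) = n/d there are phi(d) of them). So the sum equals 63. We also verify directly:
Divisors of 63: 1, 3, 7, 9, 21, 63.
phi values: 1, 2, 6, 6, 12, 36.
Sum = 63.

63


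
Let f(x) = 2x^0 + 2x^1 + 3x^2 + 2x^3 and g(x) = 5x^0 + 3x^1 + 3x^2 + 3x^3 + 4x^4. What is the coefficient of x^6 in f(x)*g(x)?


Cauchy product at x^6:
3*4 + 2*3
= 18

18


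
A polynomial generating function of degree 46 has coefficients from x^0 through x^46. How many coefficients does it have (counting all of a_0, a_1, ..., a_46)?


A polynomial of degree 46 takes the form a_0 + a_1 x + ... + a_46 x^46.
The number of coefficients is 46 + 1 = 47.

47


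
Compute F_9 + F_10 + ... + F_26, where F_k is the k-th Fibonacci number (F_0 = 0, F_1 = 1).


Use the identity sum_{k=0}^{N} F_k = F_{N+2} - 1 (which follows from F_{k+2} - F_{k+1} = F_k). Then
sum_{k=9}^{26} F_k = (F_{28} - 1) - (F_{10} - 1) = F_{28} - F_{10}.
Computing: F_{28} = 317811, F_{10} = 55, so
Sum = 317811 - 55 = 317756.

317756


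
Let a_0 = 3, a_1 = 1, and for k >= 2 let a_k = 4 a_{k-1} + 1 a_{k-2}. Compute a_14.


Iterating the recurrence forward:
a_0 = 3
a_1 = 1
a_2 = 4*1 + 1*3 = 7
a_3 = 4*7 + 1*1 = 29
a_4 = 4*29 + 1*7 = 123
a_5 = 4*123 + 1*29 = 521
a_6 = 4*521 + 1*123 = 2207
a_7 = 4*2207 + 1*521 = 9349
a_8 = 4*9349 + 1*2207 = 39603
a_9 = 4*39603 + 1*9349 = 167761
a_10 = 4*167761 + 1*39603 = 710647
a_11 = 4*710647 + 1*167761 = 3010349
a_12 = 4*3010349 + 1*710647 = 12752043
a_13 = 4*12752043 + 1*3010349 = 54018521
a_14 = 4*54018521 + 1*12752043 = 228826127
So a_14 = 228826127.

228826127


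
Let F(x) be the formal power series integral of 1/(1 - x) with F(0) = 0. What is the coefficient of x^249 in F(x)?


1/(1 - x) = sum_{k>=0} x^k. Integrating termwise and using F(0) = 0 gives
F(x) = sum_{k>=0} x^(k+1) / (k+1) = sum_{m>=1} x^m / m = -ln(1 - x).
So the coefficient of x^249 is 1/249 = 1/249.

1/249


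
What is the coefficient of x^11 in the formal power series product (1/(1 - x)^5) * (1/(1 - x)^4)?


Combine the factors: (1/(1 - x)^5) * (1/(1 - x)^4) = 1/(1 - x)^9.
Then use 1/(1 - x)^r = sum_{k>=0} C(k + r - 1, r - 1) x^k with r = 9 and k = 11:
C(19, 8) = 75582.

75582


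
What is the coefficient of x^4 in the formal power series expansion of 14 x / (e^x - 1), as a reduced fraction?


The exponential generating function for Bernoulli numbers is
x / (e^x - 1) = sum_{k>=0} B_k x^k / k!.
So the coefficient of x^4 in 14 x / (e^x - 1) is 14 B_4 / 4!.
Computing: B_4 = -1/30, 4! = 24, giving
14 * -1/30 / 24 = -7/360.

-7/360


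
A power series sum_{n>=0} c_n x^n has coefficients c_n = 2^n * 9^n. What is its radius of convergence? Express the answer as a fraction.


By the root test (Cauchy-Hadamard), the radius is R = 1 / limsup_n |c_n|^(1/n).
Here |c_n|^(1/n) = (2^n * 9^n)^(1/n) = 2 * 9 = 18 for all n.
So R = 1/18 = 1/18.

1/18


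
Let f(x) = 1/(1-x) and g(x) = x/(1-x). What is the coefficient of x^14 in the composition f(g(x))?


First simplify the composition: f(g(x)) = 1/(1 - x/(1-x)) = (1-x)/((1-x) - x) = (1-x)/(1-2x).
Now extract the coefficient. Write (1-x)/(1-2x) = 1/(1-2x) - x/(1-2x).
The coefficient of x^n in 1/(1-2x) is 2^n, and in x/(1-2x) is 2^(n-1) (for n >= 1).
So the coefficient of x^14 is 2^14 - 2^13 = 16384 - 8192 = 8192.

8192


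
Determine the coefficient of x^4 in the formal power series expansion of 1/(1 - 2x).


The geometric series identity gives 1/(1 - c x) = sum_{k>=0} c^k x^k, so the coefficient of x^k is c^k.
Here c = 2 and k = 4.
Computing: 2^4 = 16

16


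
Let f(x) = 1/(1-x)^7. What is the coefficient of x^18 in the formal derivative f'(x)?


Differentiate: d/dx [ 1/(1-x)^r ] = r / (1-x)^(r+1).
Here r = 7, so f'(x) = 7 / (1-x)^8.
The expansion of 1/(1-x)^(r+1) has coefficient of x^n equal to C(n+r, r).
So the coefficient of x^18 in f'(x) is
7 * C(25, 7) = 7 * 480700 = 3364900

3364900


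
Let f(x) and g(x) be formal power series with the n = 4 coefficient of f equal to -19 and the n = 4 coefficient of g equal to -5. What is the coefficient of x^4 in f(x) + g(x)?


Addition of formal power series is termwise.
The coefficient of x^4 in f + g = -19 + -5
= -24

-24


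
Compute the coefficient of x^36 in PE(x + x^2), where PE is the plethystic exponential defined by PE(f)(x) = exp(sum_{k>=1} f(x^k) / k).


With f(x) = x + x^2, the exponent is sum_{k>=1} (x^k + x^(2k)) / k = -ln(1 - x) - ln(1 - x^2). Exponentiating:
PE(x + x^2) = 1 / ((1 - x)(1 - x^2)).
This is the generating function for partitions of n into parts of size 1 or 2. The number of 2's can be any j in 0..18, and the rest are 1's, so
[x^36] = floor(36/2) + 1 = 19.

19


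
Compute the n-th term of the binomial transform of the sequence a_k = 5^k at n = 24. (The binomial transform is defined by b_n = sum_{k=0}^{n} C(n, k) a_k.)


With a_k = 5^k, b_n = sum_{k=0}^{n} C(n, k) 5^k = (1 + 5)^n by the binomial theorem.
For n = 24: (1 + 5)^24 = 6^24 = 4738381338321616896.

4738381338321616896


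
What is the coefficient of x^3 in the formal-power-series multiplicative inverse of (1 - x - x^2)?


Let the inverse be f(x) = sum_{k>=0} a_k x^k. From f(x) * (1 - x - x^2) = 1 and matching coefficients:
 x^0: a_0 = 1.
 x^1: a_1 - a_0 = 0, so a_1 = 1.
 x^k (k >= 2): a_k - a_{k-1} - a_{k-2} = 0, i.e. a_k = a_{k-1} + a_{k-2}.
This is the Fibonacci-type recurrence shifted so that a_0 = a_1 = 1.
Iterating: a_0=1, a_1=1, a_2=2, a_3=3
a_3 = 3.

3


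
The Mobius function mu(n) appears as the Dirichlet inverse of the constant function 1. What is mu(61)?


61 = 61 (all distinct primes).
mu(61) = (-1)^1 = -1

-1


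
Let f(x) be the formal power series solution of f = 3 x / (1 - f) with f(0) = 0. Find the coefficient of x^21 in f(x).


Apply Lagrange inversion: f = 3 x * phi(f) with phi(t) = 1/(1 - t), so
[x^n] f = 3^n * (1/n) [t^(n-1)] phi(t)^n = 3^n * (1/n) [t^(n-1)] (1 - t)^(-n) = 3^n * (1/n) C(2n - 2, n - 1) = 3^n * C_{n-1}.
For n = 21: C_20 = C(40, 20) / 21 = 137846528820/21 = 6564120420.
With the 3^21 = 10460353203 factor, the coefficient is 10460353203 * 6564120420 = 68663018060224705260.

68663018060224705260


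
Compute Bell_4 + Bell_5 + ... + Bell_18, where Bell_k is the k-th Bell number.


Recall Bell_k counts set partitions of a k-set (with Bell_0 = 1 by convention).
Bell_4 through Bell_18: 15, 52, 203, 877, 4140, 21147, 115975, 678570, 4213597, 27644437, 190899322, 1382958545, 10480142147, 82864869804, 682076806159
Sum = 15 + 52 + 203 + 877 + 4140 + 21147 + 115975 + 678570 + 4213597 + 27644437 + 190899322 + 1382958545 + 10480142147 + 82864869804 + 682076806159 = 777028354990.

777028354990


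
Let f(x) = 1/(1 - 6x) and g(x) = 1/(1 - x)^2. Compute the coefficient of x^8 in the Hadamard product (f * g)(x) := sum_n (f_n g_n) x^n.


f has coefficients f_k = 6^k. For g = 1/(1 - x)^2 the coefficient is g_k = C(k + 1, 1) = k + 1. The Hadamard coefficient is (f * g)_k = 6^k * (k + 1).
For k = 8: 6^8 * 9 = 1679616 * 9 = 15116544.

15116544


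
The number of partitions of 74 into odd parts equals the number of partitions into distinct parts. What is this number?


Computing partitions of 74 into odd parts (1, 3, 5, ...):
Using the generating function prod_{k>=0} 1/(1-x^(2k+1)),
the count is 44046

44046


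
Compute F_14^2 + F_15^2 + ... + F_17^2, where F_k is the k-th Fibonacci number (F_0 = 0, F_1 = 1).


There is a standard identity sum_{k=0}^{N} F_k^2 = F_N * F_{N+1} (proved inductively from the telescoping relation F_k^2 = F_k F_{k+1} - F_{k-1} F_k). Then
sum_{k=14}^{17} F_k^2 = F_17 F_18 - F_13 F_14.
Computing: F_17 = 1597, F_18 = 2584, F_13 = 233, F_14 = 377.
Sum = 1597 * 2584 - 233 * 377 = 4038807.

4038807


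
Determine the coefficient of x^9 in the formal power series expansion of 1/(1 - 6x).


The geometric series identity gives 1/(1 - c x) = sum_{k>=0} c^k x^k, so the coefficient of x^k is c^k.
Here c = 6 and k = 9.
Computing: 6^9 = 10077696

10077696


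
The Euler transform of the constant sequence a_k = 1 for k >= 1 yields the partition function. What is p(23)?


The Euler transform converts the sequence a_k = 1 into the number of integer partitions.
Using the recurrence or dynamic programming:
p(23) = 1255

1255


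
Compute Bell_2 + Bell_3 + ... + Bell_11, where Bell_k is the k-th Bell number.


Recall Bell_k counts set partitions of a k-set (with Bell_0 = 1 by convention).
Bell_2 through Bell_11: 2, 5, 15, 52, 203, 877, 4140, 21147, 115975, 678570
Sum = 2 + 5 + 15 + 52 + 203 + 877 + 4140 + 21147 + 115975 + 678570 = 820986.

820986


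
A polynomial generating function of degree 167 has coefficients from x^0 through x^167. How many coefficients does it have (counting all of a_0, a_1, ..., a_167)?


A polynomial of degree 167 takes the form a_0 + a_1 x + ... + a_167 x^167.
The number of coefficients is 167 + 1 = 168.

168


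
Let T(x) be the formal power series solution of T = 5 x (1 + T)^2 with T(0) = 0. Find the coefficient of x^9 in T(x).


Apply the Lagrange inversion formula: if T = 5 x * phi(T) with phi(t) = (1 + t)^2, then [x^n] T = 5^n * (1/n) [t^(n-1)] phi(t)^n = 5^n * (1/n) [t^(n-1)] (1 + t)^(2n) = 5^n * (1/n) C(2n, n-1).
Using the identity C(2n, n-1) = C(2n, n) * n / (n+1), the unscaled factor equals C(2n, n) / (n+1) = C_n, the n-th Catalan number.
For n = 9: C_9 = C(18, 9) / 10 = 48620/10 = 4862.
With the 5^9 = 1953125 factor, the coefficient is 1953125 * 4862 = 9496093750.

9496093750


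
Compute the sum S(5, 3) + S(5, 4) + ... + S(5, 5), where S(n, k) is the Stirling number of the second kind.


By definition, S(n, k) counts partitions of an n-set into exactly k nonempty blocks.
Computing row n = 5 for k = 3..5:
S(5, k): 25, 10, 1
Sum = 36.

36


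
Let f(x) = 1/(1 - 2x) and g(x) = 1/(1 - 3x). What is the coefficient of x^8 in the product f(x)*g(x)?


The coefficient of x^n in f*g is the Cauchy product: sum_{k=0}^{n} a^k * b^(n-k).
With a=2, b=3, n=8:
sum_{k=0}^{8} 2^k * 3^(8-k)
= 19171

19171


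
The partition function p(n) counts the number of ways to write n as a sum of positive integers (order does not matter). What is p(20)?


Using the generating function prod_{k>=1} 1/(1-x^k), we compute p(20).
By dynamic programming over parts 1 through 20:
p(20) = 627

627


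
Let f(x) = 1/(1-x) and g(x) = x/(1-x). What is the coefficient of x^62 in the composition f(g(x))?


First simplify the composition: f(g(x)) = 1/(1 - x/(1-x)) = (1-x)/((1-x) - x) = (1-x)/(1-2x).
Now extract the coefficient. Write (1-x)/(1-2x) = 1/(1-2x) - x/(1-2x).
The coefficient of x^n in 1/(1-2x) is 2^n, and in x/(1-2x) is 2^(n-1) (for n >= 1).
So the coefficient of x^62 is 2^62 - 2^61 = 4611686018427387904 - 2305843009213693952 = 2305843009213693952.

2305843009213693952


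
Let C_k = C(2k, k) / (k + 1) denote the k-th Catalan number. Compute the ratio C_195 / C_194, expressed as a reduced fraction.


Using C_k = (2k)! / (k! (k+1)!), the ratio C_{k+1}/C_k simplifies to
C_{k+1}/C_k = [(2k+2)! / ((k+1)! (k+2)!)] * [k! (k+1)! / (2k)!]
 = (2k+2)(2k+1) / ((k+1)(k+2)) = 2(2k+1) / (k+2).
For k = 194: 2(2*194 + 1) / (194 + 2) = 778/196 = 389/98.

389/98


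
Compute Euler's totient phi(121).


phi(n) counts integers in [1, n] coprime to n. Using the multiplicative formula phi(n) = n * prod_{p | n} (1 - 1/p):
121 = 11^2, so
phi(121) = 121 * (1 - 1/11) = 110.

110


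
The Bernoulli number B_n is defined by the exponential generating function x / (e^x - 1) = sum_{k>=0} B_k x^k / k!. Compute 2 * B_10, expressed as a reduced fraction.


Bernoulli numbers can also be computed recursively via B_0 = 1 and sum_{j=0}^{m} C(m+1, j) B_j = 0 for m >= 1. Odd-index Bernoulli numbers vanish for k >= 3.
Computing B_10 = 5/66, so 2 * B_10 = 2 * 5/66 = 5/33.

5/33


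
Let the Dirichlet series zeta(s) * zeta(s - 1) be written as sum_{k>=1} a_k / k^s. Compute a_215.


Convolution gives a_k = sum_{d | k} d * 1 = sum_{d | k} d = sigma(k), the sum of positive divisors of k.
For k = 215, the divisors are 1, 5, 43, 215, so
sigma(215) = 1 + 5 + 43 + 215 = 264.

264


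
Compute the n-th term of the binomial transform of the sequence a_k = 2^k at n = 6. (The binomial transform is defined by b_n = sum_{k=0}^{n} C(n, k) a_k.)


With a_k = 2^k, b_n = sum_{k=0}^{n} C(n, k) 2^k = (1 + 2)^n by the binomial theorem.
For n = 6: (1 + 2)^6 = 3^6 = 729.

729


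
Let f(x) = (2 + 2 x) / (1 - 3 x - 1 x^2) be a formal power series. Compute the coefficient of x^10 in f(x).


Write f(x) = sum_{k>=0} a_k x^k. Multiplying both sides by 1 - 3 x - 1 x^2 gives
(1 - 3 x - 1 x^2) sum_{k>=0} a_k x^k = 2 + 2 x.
Matching coefficients:
 x^0: a_0 = 2
 x^1: a_1 - 3 a_0 = 2  =>  a_1 = 3*2 + 2 = 8
 x^k (k >= 2): a_k = 3 a_{k-1} + 1 a_{k-2}.
Iterating: a_2 = 26, a_3 = 86, a_4 = 284, a_5 = 938, a_6 = 3098, a_7 = 10232, a_8 = 33794, a_9 = 111614, a_10 = 368636.
So the coefficient of x^10 is 368636.

368636


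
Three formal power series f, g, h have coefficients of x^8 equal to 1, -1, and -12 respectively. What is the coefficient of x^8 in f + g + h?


Series addition is componentwise:
1 + -1 + -12
= -12

-12


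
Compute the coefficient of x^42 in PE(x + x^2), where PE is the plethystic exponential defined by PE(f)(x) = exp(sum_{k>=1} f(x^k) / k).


With f(x) = x + x^2, the exponent is sum_{k>=1} (x^k + x^(2k)) / k = -ln(1 - x) - ln(1 - x^2). Exponentiating:
PE(x + x^2) = 1 / ((1 - x)(1 - x^2)).
This is the generating function for partitions of n into parts of size 1 or 2. The number of 2's can be any j in 0..21, and the rest are 1's, so
[x^42] = floor(42/2) + 1 = 22.

22


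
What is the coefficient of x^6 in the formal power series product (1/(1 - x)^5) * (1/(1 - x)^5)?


Combine the factors: (1/(1 - x)^5) * (1/(1 - x)^5) = 1/(1 - x)^10.
Then use 1/(1 - x)^r = sum_{k>=0} C(k + r - 1, r - 1) x^k with r = 10 and k = 6:
C(15, 9) = 5005.

5005


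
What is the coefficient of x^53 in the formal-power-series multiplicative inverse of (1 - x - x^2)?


Let the inverse be f(x) = sum_{k>=0} a_k x^k. From f(x) * (1 - x - x^2) = 1 and matching coefficients:
 x^0: a_0 = 1.
 x^1: a_1 - a_0 = 0, so a_1 = 1.
 x^k (k >= 2): a_k - a_{k-1} - a_{k-2} = 0, i.e. a_k = a_{k-1} + a_{k-2}.
This is the Fibonacci-type recurrence shifted so that a_0 = a_1 = 1.
Iterating: a_0=1, a_1=1, a_2=2, a_3=3, a_4=5, a_5=8, a_6=13, a_7=21, a_8=34, a_9=55, ...
a_53 = 86267571272.

86267571272


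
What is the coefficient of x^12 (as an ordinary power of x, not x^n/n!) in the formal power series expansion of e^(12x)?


The exponential series is e^y = sum_{k>=0} y^k / k!. Substituting y = 12x gives
e^(12x) = sum_{k>=0} 12^k x^k / k!.
So the coefficient of x^n is a^n/n! with a = 12, n = 12:
12^12 / 12! = 8916100448256/479001600 = 35831808/1925

35831808/1925


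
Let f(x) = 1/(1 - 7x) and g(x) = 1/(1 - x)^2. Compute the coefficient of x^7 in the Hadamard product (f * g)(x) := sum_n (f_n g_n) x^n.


f has coefficients f_k = 7^k. For g = 1/(1 - x)^2 the coefficient is g_k = C(k + 1, 1) = k + 1. The Hadamard coefficient is (f * g)_k = 7^k * (k + 1).
For k = 7: 7^7 * 8 = 823543 * 8 = 6588344.

6588344


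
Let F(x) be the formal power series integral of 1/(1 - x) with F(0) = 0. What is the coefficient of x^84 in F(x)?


1/(1 - x) = sum_{k>=0} x^k. Integrating termwise and using F(0) = 0 gives
F(x) = sum_{k>=0} x^(k+1) / (k+1) = sum_{m>=1} x^m / m = -ln(1 - x).
So the coefficient of x^84 is 1/84 = 1/84.

1/84


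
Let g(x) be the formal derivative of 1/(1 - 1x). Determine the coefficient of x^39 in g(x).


Differentiate termwise: d/dx sum_{k>=0} 1^k x^k = sum_{k>=1} k 1^k x^(k-1) = sum_{j>=0} (j+1) 1^(j+1) x^j.
Equivalently, d/dx [1/(1 - 1x)] = 1/(1 - 1x)^2.
For j = 39: 40 * 1^40 = 40 * 1 = 40.

40


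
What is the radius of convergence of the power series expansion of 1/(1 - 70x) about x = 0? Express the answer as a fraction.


Expanding 1/(1 - 70x) = sum_{k>=0} 70^k x^k, the series converges when |70x| < 1, i.e., |x| < 1/70.
So the radius of convergence is 1/70 = 1/70.

1/70


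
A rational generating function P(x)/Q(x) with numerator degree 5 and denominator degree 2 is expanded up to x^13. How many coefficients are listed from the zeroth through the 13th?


Expanding up to x^13 gives the coefficients for x^0, x^1, ..., x^13.
That is 13 + 1 = 14 coefficients in total.

14


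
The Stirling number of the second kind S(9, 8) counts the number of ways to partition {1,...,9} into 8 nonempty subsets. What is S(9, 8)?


Using the explicit formula S(n,k) = (1/k!) sum_{j=0}^{k} (-1)^(k-j) C(k,j) j^n:
S(9, 8) = 36
Equivalently, S(n,k) is n! times the coefficient of x^n in the EGF (e^x - 1)^k / k!.

36


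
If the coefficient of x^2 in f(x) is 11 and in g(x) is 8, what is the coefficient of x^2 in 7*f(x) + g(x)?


Scalar multiplication scales coefficients: 7 * 11 = 77.
Then add the g coefficient: 77 + 8
= 85

85


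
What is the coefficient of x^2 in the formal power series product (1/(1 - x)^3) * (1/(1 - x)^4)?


Combine the factors: (1/(1 - x)^3) * (1/(1 - x)^4) = 1/(1 - x)^7.
Then use 1/(1 - x)^r = sum_{k>=0} C(k + r - 1, r - 1) x^k with r = 7 and k = 2:
C(8, 6) = 28.

28


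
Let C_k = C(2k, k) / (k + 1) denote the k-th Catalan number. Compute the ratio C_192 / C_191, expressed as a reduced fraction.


Using C_k = (2k)! / (k! (k+1)!), the ratio C_{k+1}/C_k simplifies to
C_{k+1}/C_k = [(2k+2)! / ((k+1)! (k+2)!)] * [k! (k+1)! / (2k)!]
 = (2k+2)(2k+1) / ((k+1)(k+2)) = 2(2k+1) / (k+2).
For k = 191: 2(2*191 + 1) / (191 + 2) = 766/193 = 766/193.

766/193


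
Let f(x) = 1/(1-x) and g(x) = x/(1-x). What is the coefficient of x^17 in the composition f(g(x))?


First simplify the composition: f(g(x)) = 1/(1 - x/(1-x)) = (1-x)/((1-x) - x) = (1-x)/(1-2x).
Now extract the coefficient. Write (1-x)/(1-2x) = 1/(1-2x) - x/(1-2x).
The coefficient of x^n in 1/(1-2x) is 2^n, and in x/(1-2x) is 2^(n-1) (for n >= 1).
So the coefficient of x^17 is 2^17 - 2^16 = 131072 - 65536 = 65536.

65536


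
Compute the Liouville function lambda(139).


The Liouville function is lambda(k) = (-1)^Omega(k), where Omega(k) counts the prime factors of k with multiplicity.
Factoring: 139 = 139, so Omega(139) = 1.
lambda(139) = (-1)^1 = -1.

-1


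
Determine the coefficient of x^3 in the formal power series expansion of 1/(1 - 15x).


The geometric series identity gives 1/(1 - c x) = sum_{k>=0} c^k x^k, so the coefficient of x^k is c^k.
Here c = 15 and k = 3.
Computing: 15^3 = 3375

3375


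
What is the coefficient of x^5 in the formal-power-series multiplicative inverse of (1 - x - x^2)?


Let the inverse be f(x) = sum_{k>=0} a_k x^k. From f(x) * (1 - x - x^2) = 1 and matching coefficients:
 x^0: a_0 = 1.
 x^1: a_1 - a_0 = 0, so a_1 = 1.
 x^k (k >= 2): a_k - a_{k-1} - a_{k-2} = 0, i.e. a_k = a_{k-1} + a_{k-2}.
This is the Fibonacci-type recurrence shifted so that a_0 = a_1 = 1.
Iterating: a_0=1, a_1=1, a_2=2, a_3=3, a_4=5, a_5=8
a_5 = 8.

8


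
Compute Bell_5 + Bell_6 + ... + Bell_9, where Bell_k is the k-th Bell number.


Recall Bell_k counts set partitions of a k-set (with Bell_0 = 1 by convention).
Bell_5 through Bell_9: 52, 203, 877, 4140, 21147
Sum = 52 + 203 + 877 + 4140 + 21147 = 26419.

26419


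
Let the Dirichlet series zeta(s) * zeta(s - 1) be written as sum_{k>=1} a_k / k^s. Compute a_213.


Convolution gives a_k = sum_{d | k} d * 1 = sum_{d | k} d = sigma(k), the sum of positive divisors of k.
For k = 213, the divisors are 1, 3, 71, 213, so
sigma(213) = 1 + 3 + 71 + 213 = 288.

288


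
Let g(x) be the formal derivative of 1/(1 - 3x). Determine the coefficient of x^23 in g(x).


Differentiate termwise: d/dx sum_{k>=0} 3^k x^k = sum_{k>=1} k 3^k x^(k-1) = sum_{j>=0} (j+1) 3^(j+1) x^j.
Equivalently, d/dx [1/(1 - 3x)] = 3/(1 - 3x)^2.
For j = 23: 24 * 3^24 = 24 * 282429536481 = 6778308875544.

6778308875544


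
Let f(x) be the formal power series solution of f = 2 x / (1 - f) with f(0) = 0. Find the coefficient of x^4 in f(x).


Apply Lagrange inversion: f = 2 x * phi(f) with phi(t) = 1/(1 - t), so
[x^n] f = 2^n * (1/n) [t^(n-1)] phi(t)^n = 2^n * (1/n) [t^(n-1)] (1 - t)^(-n) = 2^n * (1/n) C(2n - 2, n - 1) = 2^n * C_{n-1}.
For n = 4: C_3 = C(6, 3) / 4 = 20/4 = 5.
With the 2^4 = 16 factor, the coefficient is 16 * 5 = 80.

80


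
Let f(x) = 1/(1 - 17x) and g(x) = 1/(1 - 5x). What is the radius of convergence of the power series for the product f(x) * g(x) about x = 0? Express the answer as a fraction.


The radius of 1/(1 - 17x) is 1/17 (nearest singularity at x = 1/17), and the radius of 1/(1 - 5x) is 1/5.
The product f(x)*g(x) = 1/((1 - 17x)(1 - 5x)) has singularities at both 1/17 and 1/5, so its radius of convergence is the distance to the nearest one:
min(1/17, 1/5) = 1/17.

1/17


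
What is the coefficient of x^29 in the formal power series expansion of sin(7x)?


The Maclaurin series is sin(t) = sum_{k>=0} (-1)^k t^(2k+1) / (2k+1)!, so substituting t = 7x, only odd powers of x are nonzero, with coefficient of x^(2k+1) equal to (-1)^k 7^(2k+1) / (2k+1)!.
Write 29 = 2*14 + 1, giving the coefficient (-1)^14 * 7^29 / 29! = 3219905755813179726837607/8841761993739701954543616000000 = 1341068619663964900807/3682533108596294025216000000.

1341068619663964900807/3682533108596294025216000000
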